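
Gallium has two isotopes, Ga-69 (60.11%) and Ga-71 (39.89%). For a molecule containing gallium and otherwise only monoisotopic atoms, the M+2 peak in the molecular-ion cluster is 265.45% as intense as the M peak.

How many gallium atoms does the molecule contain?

The M+2/M ratio from n Ga atoms is n · q/p = n · 0.3989/0.6011.
n = 2.6545 × 0.6011/0.3989 = 4.00 ≈ 4

4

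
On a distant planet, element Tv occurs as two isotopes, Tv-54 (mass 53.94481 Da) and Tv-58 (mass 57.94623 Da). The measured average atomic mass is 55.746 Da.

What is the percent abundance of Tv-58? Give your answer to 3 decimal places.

45.014%

Writing the weighted mean with unknown fraction x of Tv-54:
53.94481·x + 57.94623·(1 − x) = 55.746
(53.94481 − 57.94623)·x = 55.746 − 57.94623
x = -2.20023 / -4.00142 = 0.54986 → 54.986% Tv-54, 45.014% Tv-58.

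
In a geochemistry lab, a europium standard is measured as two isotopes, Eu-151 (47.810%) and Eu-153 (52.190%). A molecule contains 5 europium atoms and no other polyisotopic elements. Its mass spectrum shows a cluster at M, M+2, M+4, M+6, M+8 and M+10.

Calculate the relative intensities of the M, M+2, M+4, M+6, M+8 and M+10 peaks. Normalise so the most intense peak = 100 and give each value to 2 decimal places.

Each Eu atom is independently Eu-151 (p = 0.47810) or Eu-153 (q = 0.52190); the cluster is the binomial expansion (p + q)^5.
P(M) = 0.47810^5 = 0.024980
P(M+2) = 5 × 0.47810^4 × 0.52190^1 = 0.136343
P(M+4) = 10 × 0.47810^3 × 0.52190^2 = 0.297667
P(M+6) = 10 × 0.47810^2 × 0.52190^3 = 0.324937
P(M+8) = 5 × 0.47810^1 × 0.52190^4 = 0.177353
P(M+10) = 0.52190^5 = 0.038720
The M+6 peak is largest (0.324937); scaling to 100 gives 7.69 : 41.96 : 91.61 : 100.00 : 54.58 : 11.92.

7.69 : 41.96 : 91.61 : 100.00 : 54.58 : 11.92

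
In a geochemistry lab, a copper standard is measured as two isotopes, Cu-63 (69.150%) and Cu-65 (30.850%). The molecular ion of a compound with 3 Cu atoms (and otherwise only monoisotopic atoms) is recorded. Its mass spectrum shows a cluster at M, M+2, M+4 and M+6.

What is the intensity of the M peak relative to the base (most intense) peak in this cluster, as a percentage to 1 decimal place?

74.7%

Term probabilities: M 0.3307, M+2 0.4425, M+4 0.1974, M+6 0.0294. Base peak = M+2.
P(M+2) = C(3,1) × 0.69150^2 × 0.30850^1 = 3 × 0.47817225 × 0.3085 = 0.442548 (base)
P(M) = C(3,0) × 0.69150^3 × 0.30850^0 = 1 × 0.33065611 × 1.0000 = 0.330656
Relative intensity = 0.330656 / 0.442548 × 100 = 74.7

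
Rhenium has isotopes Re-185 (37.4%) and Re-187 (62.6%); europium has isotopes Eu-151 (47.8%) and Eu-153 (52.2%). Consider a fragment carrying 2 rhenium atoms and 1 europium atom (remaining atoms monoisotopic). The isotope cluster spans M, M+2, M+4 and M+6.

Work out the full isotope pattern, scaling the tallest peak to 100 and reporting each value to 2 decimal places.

Rhenium pattern (n=2): 0.139876 : 0.468248 : 0.391876
Europium pattern (n=1): 0.4780 : 0.5220
Convolve the two distributions (both contribute in 2-u steps):
  M: 0.139876×0.4780 = 0.066861
  M+2: 0.139876×0.5220 + 0.468248×0.4780 = 0.296838
  M+4: 0.468248×0.5220 + 0.391876×0.4780 = 0.431742
  M+6: 0.391876×0.5220 = 0.204559
Scale to base peak (0.431742) = 100: 15.49 : 68.75 : 100.00 : 47.38

15.49 : 68.75 : 100.00 : 47.38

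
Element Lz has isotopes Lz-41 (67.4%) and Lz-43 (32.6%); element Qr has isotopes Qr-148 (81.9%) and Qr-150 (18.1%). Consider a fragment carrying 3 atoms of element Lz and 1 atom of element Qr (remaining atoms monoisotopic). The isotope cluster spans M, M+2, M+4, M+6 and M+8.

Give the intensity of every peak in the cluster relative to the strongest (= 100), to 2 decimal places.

Element Lz pattern (n=3): 0.30618202 : 0.44428193 : 0.21489007 : 0.03464598
Element Qr pattern (n=1): 0.8190 : 0.1810
Convolve the two distributions (both contribute in 2-u steps):
  M: 0.30618202×0.8190 = 0.250763
  M+2: 0.30618202×0.1810 + 0.44428193×0.8190 = 0.419286
  M+4: 0.44428193×0.1810 + 0.21489007×0.8190 = 0.256410
  M+6: 0.21489007×0.1810 + 0.03464598×0.8190 = 0.067270
  M+8: 0.03464598×0.1810 = 0.006271
Scale to base peak (0.419286) = 100: 59.81 : 100.00 : 61.15 : 16.04 : 1.50

59.81 : 100.00 : 61.15 : 16.04 : 1.50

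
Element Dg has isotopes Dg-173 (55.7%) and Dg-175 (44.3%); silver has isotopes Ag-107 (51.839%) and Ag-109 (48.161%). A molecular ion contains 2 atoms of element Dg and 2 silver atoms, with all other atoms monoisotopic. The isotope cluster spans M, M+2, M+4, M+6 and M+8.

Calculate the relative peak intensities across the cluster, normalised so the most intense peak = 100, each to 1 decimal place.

22.5 : 77.5 : 100.0 : 57.2 : 12.3

Element Dg pattern (n=2): 0.310249 : 0.493502 : 0.196249
Silver pattern (n=2): 0.26872819 : 0.49932362 : 0.23194819
Convolve the two distributions (both contribute in 2-u steps):
  M: 0.310249×0.26872819 = 0.083373
  M+2: 0.310249×0.49932362 + 0.493502×0.26872819 = 0.287533
  M+4: 0.310249×0.23194819 + 0.493502×0.49932362 + 0.196249×0.26872819 = 0.371117
  M+6: 0.493502×0.23194819 + 0.196249×0.49932362 = 0.212459
  M+8: 0.196249×0.23194819 = 0.045520
Scale to base peak (0.371117) = 100: 22.5 : 77.5 : 100.0 : 57.2 : 12.3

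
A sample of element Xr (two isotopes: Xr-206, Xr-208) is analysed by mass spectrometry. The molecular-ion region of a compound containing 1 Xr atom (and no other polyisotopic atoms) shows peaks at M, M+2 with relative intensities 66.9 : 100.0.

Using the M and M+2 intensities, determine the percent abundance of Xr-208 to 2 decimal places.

59.92%

Let p = fractional abundance of Xr-206. I(M+2)/I(M) = [C(1,1)·p^0·(1−p)] / p^1 = 1·(1−p)/p = 100.0/66.9 = 1.4948
(1−p)/p = 1.4948/1 = 1.4948  ⇒  p = 1/(1 + 1.4948) = 0.4008
Xr-206: 40.08%, Xr-208: 59.92%.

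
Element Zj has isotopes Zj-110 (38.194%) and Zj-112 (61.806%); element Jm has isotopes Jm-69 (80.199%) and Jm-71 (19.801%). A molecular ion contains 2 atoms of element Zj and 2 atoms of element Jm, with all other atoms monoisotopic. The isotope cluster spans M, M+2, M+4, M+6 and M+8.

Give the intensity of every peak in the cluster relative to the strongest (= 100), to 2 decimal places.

Element Zj pattern (n=2): 0.14587816 : 0.47212367 : 0.38199816
Element Jm pattern (n=2): 0.64318796 : 0.31760408 : 0.03920796
Convolve the two distributions (both contribute in 2-u steps):
  M: 0.14587816×0.64318796 = 0.093827
  M+2: 0.14587816×0.31760408 + 0.47212367×0.64318796 = 0.349996
  M+4: 0.14587816×0.03920796 + 0.47212367×0.31760408 + 0.38199816×0.64318796 = 0.401365
  M+6: 0.47212367×0.03920796 + 0.38199816×0.31760408 = 0.139835
  M+8: 0.38199816×0.03920796 = 0.014977
Scale to base peak (0.401365) = 100: 23.38 : 87.20 : 100.00 : 34.84 : 3.73

23.38 : 87.20 : 100.00 : 34.84 : 3.73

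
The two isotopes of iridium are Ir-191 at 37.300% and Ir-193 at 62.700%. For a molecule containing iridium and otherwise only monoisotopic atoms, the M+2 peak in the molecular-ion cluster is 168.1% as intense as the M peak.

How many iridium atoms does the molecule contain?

1

With n Ir atoms, P(M+2)/P(M) = C(n,1)·p^(n−1)q / p^n = n·q/p = n · 0.62700/0.37300.
n = 1.681 × 0.37300/0.62700 = 1.00 ≈ 1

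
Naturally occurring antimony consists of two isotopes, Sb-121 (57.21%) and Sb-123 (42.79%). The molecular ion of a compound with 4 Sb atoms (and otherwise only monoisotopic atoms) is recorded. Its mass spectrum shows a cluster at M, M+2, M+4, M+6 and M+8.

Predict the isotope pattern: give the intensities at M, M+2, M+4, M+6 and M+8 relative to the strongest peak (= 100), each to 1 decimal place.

29.8 : 89.1 : 100.0 : 49.9 : 9.3

Expanding (0.5721 + 0.4279)^4:
P(M) = 0.5721^4 = 0.107124
P(M+2) = 4 × 0.5721^3 × 0.4279^1 = 0.320493
P(M+4) = 6 × 0.5721^2 × 0.4279^2 = 0.359567
P(M+6) = 4 × 0.5721^1 × 0.4279^3 = 0.179291
P(M+8) = 0.4279^4 = 0.033525
The M+4 peak is largest (0.359567); scaling to 100 gives 29.8 : 89.1 : 100.0 : 49.9 : 9.3.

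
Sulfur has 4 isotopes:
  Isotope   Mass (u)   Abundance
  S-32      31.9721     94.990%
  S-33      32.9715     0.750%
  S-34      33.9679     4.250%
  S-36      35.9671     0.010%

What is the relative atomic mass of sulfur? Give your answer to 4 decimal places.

32.0648 u

The abundance-weighted mean is 0.94990 × 31.9721 + 0.00750 × 32.9715 + 0.04250 × 33.9679 + 0.00010 × 35.9671
= 30.37030 + 0.24729 + 1.44364 + 0.00360 = 32.06483 u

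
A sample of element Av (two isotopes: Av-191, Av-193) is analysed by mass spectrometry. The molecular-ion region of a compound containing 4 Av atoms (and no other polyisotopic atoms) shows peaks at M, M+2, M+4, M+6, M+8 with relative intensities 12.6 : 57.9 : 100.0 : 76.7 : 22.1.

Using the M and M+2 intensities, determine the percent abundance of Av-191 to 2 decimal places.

46.54%

Write p for the Av-191 fraction. I(M+2)/I(M) = [C(4,1)·p^3·(1−p)] / p^4 = 4·(1−p)/p = 57.9/12.6 = 4.5952
(1−p)/p = 4.5952/4 = 1.1488  ⇒  p = 1/(1 + 1.1488) = 0.4654
Av-191: 46.54%, Av-193: 53.46%.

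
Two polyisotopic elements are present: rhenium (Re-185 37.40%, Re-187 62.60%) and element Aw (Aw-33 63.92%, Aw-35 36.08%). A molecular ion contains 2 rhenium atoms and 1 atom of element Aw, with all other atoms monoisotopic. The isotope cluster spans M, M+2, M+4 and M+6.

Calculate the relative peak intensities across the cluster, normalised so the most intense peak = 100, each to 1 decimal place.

21.3 : 83.4 : 100.0 : 33.7

Rhenium pattern (n=2): 0.139876 : 0.468248 : 0.391876
Element Aw pattern (n=1): 0.6392 : 0.3608
Convolve the two distributions (both contribute in 2-u steps):
  M: 0.139876×0.6392 = 0.089409
  M+2: 0.139876×0.3608 + 0.468248×0.6392 = 0.349771
  M+4: 0.468248×0.3608 + 0.391876×0.6392 = 0.419431
  M+6: 0.391876×0.3608 = 0.141389
Scale to base peak (0.419431) = 100: 21.3 : 83.4 : 100.0 : 33.7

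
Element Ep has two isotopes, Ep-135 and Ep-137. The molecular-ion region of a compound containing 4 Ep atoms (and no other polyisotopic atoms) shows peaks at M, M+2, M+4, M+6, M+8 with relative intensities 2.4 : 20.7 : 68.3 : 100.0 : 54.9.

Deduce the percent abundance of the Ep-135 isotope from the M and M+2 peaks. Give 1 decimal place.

If p is the fraction of Ep that is Ep-135, then I(M+2)/I(M) = [C(4,1)·p^3·(1−p)] / p^4 = 4·(1−p)/p = 20.7/2.4 = 8.6250
(1−p)/p = 8.6250/4 = 2.1562  ⇒  p = 1/(1 + 2.1562) = 0.3168
Ep-135: 31.7%, Ep-137: 68.3%.

31.7%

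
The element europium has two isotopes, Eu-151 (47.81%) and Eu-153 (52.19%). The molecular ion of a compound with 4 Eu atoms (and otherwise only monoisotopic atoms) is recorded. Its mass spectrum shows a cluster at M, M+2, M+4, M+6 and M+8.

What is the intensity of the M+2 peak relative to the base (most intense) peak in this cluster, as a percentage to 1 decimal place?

61.1%

Binomial terms of (0.4781 + 0.5219)^4: M 0.0522, M+2 0.2281, M+4 0.3736, M+6 0.2719, M+8 0.0742 → M+4 is the base peak.
P(M+4) = C(4,2) × 0.4781^2 × 0.5219^2 = 6 × 0.22857961 × 0.27237961 = 0.373563 (base)
P(M+2) = C(4,1) × 0.4781^3 × 0.5219^1 = 4 × 0.10928391 × 0.5219 = 0.228141
Relative intensity = 0.228141 / 0.373563 × 100 = 61.1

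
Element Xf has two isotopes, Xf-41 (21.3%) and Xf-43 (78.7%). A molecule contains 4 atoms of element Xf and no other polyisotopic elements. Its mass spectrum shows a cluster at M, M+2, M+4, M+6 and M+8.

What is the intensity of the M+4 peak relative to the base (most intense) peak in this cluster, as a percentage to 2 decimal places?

Term probabilities: M 0.0021, M+2 0.0304, M+4 0.1686, M+6 0.4153, M+8 0.3836. Base peak = M+6.
P(M+6) = C(4,3) × 0.213^1 × 0.787^3 = 4 × 0.2130 × 0.4874434 = 0.415302 (base)
P(M+4) = C(4,2) × 0.213^2 × 0.787^2 = 6 × 0.045369 × 0.619369 = 0.168601
Relative intensity = 0.168601 / 0.415302 × 100 = 40.60

40.60%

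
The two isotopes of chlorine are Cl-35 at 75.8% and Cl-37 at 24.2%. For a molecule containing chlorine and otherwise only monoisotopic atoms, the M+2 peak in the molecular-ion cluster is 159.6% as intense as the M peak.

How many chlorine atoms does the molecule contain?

5

For n independent Cl atoms, I(M+2)/I(M) = n · (abundance Cl-37) / (abundance Cl-35) = n · 0.242/0.758.
n = 1.596 × 0.758/0.242 = 5.00 ≈ 5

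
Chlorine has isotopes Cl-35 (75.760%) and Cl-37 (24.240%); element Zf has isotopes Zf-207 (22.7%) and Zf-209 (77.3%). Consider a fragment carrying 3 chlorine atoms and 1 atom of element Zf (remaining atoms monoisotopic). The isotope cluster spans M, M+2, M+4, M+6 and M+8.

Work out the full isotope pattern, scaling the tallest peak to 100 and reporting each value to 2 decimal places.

22.91 : 100.00 : 81.92 : 24.71 : 2.56

Chlorine pattern (n=3): 0.4348304 : 0.41738208 : 0.13354464 : 0.01424288
Element Zf pattern (n=1): 0.2270 : 0.7730
Convolve the two distributions (both contribute in 2-u steps):
  M: 0.4348304×0.2270 = 0.098707
  M+2: 0.4348304×0.7730 + 0.41738208×0.2270 = 0.430870
  M+4: 0.41738208×0.7730 + 0.13354464×0.2270 = 0.352951
  M+6: 0.13354464×0.7730 + 0.01424288×0.2270 = 0.106463
  M+8: 0.01424288×0.7730 = 0.011010
Scale to base peak (0.430870) = 100: 22.91 : 100.00 : 81.92 : 24.71 : 2.56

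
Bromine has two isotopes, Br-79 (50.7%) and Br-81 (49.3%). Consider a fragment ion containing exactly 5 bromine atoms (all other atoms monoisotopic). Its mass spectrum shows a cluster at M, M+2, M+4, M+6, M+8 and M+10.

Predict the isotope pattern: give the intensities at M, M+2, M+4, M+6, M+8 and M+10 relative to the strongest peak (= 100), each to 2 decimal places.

Expanding (0.507 + 0.493)^5:
P(M) = 0.507^5 = 0.033500
P(M+2) = 5 × 0.507^4 × 0.493^1 = 0.162873
P(M+4) = 10 × 0.507^3 × 0.493^2 = 0.316751
P(M+6) = 10 × 0.507^2 × 0.493^3 = 0.308004
P(M+8) = 5 × 0.507^1 × 0.493^4 = 0.149750
P(M+10) = 0.493^5 = 0.029123
The M+4 peak is largest (0.316751); scaling to 100 gives 10.58 : 51.42 : 100.00 : 97.24 : 47.28 : 9.19.

10.58 : 51.42 : 100.00 : 97.24 : 47.28 : 9.19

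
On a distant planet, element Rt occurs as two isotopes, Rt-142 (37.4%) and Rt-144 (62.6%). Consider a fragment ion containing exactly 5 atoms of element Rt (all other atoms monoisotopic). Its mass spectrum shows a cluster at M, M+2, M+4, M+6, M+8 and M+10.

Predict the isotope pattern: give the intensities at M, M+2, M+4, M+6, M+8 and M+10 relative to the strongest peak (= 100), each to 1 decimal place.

Expanding (0.374 + 0.626)^5:
P(M) = 0.374^5 = 0.007317
P(M+2) = 5 × 0.374^4 × 0.626^1 = 0.061239
P(M+4) = 10 × 0.374^3 × 0.626^2 = 0.205005
P(M+6) = 10 × 0.374^2 × 0.626^3 = 0.343136
P(M+8) = 5 × 0.374^1 × 0.626^4 = 0.287170
P(M+10) = 0.626^5 = 0.096133
The M+6 peak is largest (0.343136); scaling to 100 gives 2.1 : 17.8 : 59.7 : 100.0 : 83.7 : 28.0.

2.1 : 17.8 : 59.7 : 100.0 : 83.7 : 28.0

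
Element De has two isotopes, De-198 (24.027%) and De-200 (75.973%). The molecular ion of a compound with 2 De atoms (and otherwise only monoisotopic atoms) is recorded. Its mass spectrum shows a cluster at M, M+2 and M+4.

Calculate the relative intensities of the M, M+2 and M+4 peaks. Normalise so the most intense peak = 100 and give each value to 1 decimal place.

10.0 : 63.3 : 100.0

The 2 De atoms are independent, so intensities follow the terms of (0.24027 + 0.75973)^2.
P(M) = 0.24027^2 = 0.057730
P(M+2) = 2 × 0.24027^1 × 0.75973^1 = 0.365081
P(M+4) = 0.75973^2 = 0.577190
The M+4 peak is largest (0.577190); scaling to 100 gives 10.0 : 63.3 : 100.0.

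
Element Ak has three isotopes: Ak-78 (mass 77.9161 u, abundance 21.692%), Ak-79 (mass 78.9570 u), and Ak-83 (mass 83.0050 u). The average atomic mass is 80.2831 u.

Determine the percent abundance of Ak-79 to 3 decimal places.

39.971%

The remaining 78.308% is split between Ak-79 (fraction x) and Ak-83 (fraction 0.78308 − x).
Substituting: 78.9570x + 83.0050(0.78308 − x) = 63.381539588
(78.9570 − 83.0050)x = -1.618015812  ⇒  x = 0.39971, y = 0.38337
Ak-79: 39.971%, Ak-83: 38.337%.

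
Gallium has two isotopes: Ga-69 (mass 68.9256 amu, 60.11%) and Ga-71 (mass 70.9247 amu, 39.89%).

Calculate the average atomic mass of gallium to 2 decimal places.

The abundance-weighted mean is 0.6011 × 68.9256 + 0.3989 × 70.9247
= 41.43118 + 28.29186 = 69.72304 amu

69.72 amu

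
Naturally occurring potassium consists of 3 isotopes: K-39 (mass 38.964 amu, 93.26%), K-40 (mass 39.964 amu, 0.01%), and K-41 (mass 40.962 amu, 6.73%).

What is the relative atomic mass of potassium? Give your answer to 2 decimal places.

Weight each isotope mass by its fractional abundance: 0.9326 × 38.964 + 0.0001 × 39.964 + 0.0673 × 40.962
= 36.3378 + 0.0040 + 2.7567 = 39.0985 amu

39.10 amu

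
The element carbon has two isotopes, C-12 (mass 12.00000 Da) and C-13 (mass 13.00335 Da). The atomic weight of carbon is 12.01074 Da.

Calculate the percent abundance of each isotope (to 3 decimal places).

C-12: 98.930%, C-13: 1.070%

Writing the weighted mean with unknown fraction x of C-12:
12.00000·x + 13.00335·(1 − x) = 12.01074
(12.00000 − 13.00335)·x = 12.01074 − 13.00335
x = -0.99261 / -1.00335 = 0.98930 → 98.930% C-12, 1.070% C-13.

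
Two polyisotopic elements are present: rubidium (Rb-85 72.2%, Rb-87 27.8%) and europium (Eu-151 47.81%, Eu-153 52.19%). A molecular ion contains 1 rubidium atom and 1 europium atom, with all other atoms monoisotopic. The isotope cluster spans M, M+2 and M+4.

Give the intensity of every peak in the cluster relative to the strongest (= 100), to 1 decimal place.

67.7 : 100.0 : 28.5

Rubidium pattern (n=1): 0.7220 : 0.2780
Europium pattern (n=1): 0.4781 : 0.5219
Convolve the two distributions (both contribute in 2-u steps):
  M: 0.7220×0.4781 = 0.345188
  M+2: 0.7220×0.5219 + 0.2780×0.4781 = 0.509724
  M+4: 0.2780×0.5219 = 0.145088
Scale to base peak (0.509724) = 100: 67.7 : 100.0 : 28.5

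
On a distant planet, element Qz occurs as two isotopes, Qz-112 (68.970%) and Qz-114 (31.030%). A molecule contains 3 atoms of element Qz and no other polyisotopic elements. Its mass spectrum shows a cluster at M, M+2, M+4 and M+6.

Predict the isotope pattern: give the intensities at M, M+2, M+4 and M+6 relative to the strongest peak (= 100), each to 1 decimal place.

74.1 : 100.0 : 45.0 : 6.7

The 3 Qz atoms are independent, so intensities follow the terms of (0.68970 + 0.31030)^3.
P(M) = 0.68970^3 = 0.328081
P(M+2) = 3 × 0.68970^2 × 0.31030^1 = 0.442816
P(M+4) = 3 × 0.68970^1 × 0.31030^2 = 0.199226
P(M+6) = 0.31030^3 = 0.029878
The M+2 peak is largest (0.442816); scaling to 100 gives 74.1 : 100.0 : 45.0 : 6.7.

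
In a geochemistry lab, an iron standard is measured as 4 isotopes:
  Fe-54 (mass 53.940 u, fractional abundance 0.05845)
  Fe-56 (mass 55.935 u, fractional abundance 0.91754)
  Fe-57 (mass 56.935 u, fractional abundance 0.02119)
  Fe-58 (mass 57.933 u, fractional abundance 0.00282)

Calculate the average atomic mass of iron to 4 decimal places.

Ar = Σ fᵢ·mᵢ = 0.05845 × 53.940 + 0.91754 × 55.935 + 0.02119 × 56.935 + 0.00282 × 57.933
= 3.15279 + 51.32260 + 1.20645 + 0.16337 = 55.84521 u

55.8452 u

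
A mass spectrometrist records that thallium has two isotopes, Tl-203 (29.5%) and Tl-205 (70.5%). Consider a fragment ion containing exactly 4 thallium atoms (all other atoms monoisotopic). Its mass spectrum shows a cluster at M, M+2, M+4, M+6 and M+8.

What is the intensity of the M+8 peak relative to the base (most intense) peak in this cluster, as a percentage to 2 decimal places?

59.75%

Term probabilities: M 0.0076, M+2 0.0724, M+4 0.2595, M+6 0.4135, M+8 0.2470. Base peak = M+6.
P(M+6) = C(4,3) × 0.295^1 × 0.705^3 = 4 × 0.2950 × 0.35040263 = 0.413475 (base)
P(M+8) = C(4,4) × 0.295^0 × 0.705^4 = 1 × 1.0000 × 0.24703385 = 0.247034
Relative intensity = 0.247034 / 0.413475 × 100 = 59.75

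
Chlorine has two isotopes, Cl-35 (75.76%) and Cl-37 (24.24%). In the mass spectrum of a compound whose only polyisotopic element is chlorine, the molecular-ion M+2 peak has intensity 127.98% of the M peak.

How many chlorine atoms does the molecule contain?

4

With n Cl atoms, P(M+2)/P(M) = C(n,1)·p^(n−1)q / p^n = n·q/p = n · 0.2424/0.7576.
n = 1.2798 × 0.7576/0.2424 = 4.00 ≈ 4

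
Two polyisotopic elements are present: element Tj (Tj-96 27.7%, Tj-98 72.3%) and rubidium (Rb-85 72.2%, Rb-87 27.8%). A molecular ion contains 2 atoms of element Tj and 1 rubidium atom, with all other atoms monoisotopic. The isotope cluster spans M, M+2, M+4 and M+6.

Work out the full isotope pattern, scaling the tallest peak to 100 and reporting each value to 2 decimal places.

Element Tj pattern (n=2): 0.076729 : 0.400542 : 0.522729
Rubidium pattern (n=1): 0.7220 : 0.2780
Convolve the two distributions (both contribute in 2-u steps):
  M: 0.076729×0.7220 = 0.055398
  M+2: 0.076729×0.2780 + 0.400542×0.7220 = 0.310522
  M+4: 0.400542×0.2780 + 0.522729×0.7220 = 0.488761
  M+6: 0.522729×0.2780 = 0.145319
Scale to base peak (0.488761) = 100: 11.33 : 63.53 : 100.00 : 29.73

11.33 : 63.53 : 100.00 : 29.73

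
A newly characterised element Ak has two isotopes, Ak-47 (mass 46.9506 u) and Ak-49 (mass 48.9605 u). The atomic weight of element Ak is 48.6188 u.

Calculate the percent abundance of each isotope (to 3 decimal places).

With x = fraction of Ak-47 (so Ak-49 is 1 − x):
46.9506·x + 48.9605·(1 − x) = 48.6188
(46.9506 − 48.9605)·x = 48.6188 − 48.9605
x = -0.3417 / -2.0099 = 0.17001 → 17.001% Ak-47, 82.999% Ak-49.

Ak-47: 17.001%, Ak-49: 82.999%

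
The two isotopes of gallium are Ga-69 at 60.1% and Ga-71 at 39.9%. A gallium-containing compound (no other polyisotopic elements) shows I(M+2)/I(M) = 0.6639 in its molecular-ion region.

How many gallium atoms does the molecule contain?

1

For n independent Ga atoms, I(M+2)/I(M) = n · (abundance Ga-71) / (abundance Ga-69) = n · 0.399/0.601.
n = 0.6639 × 0.601/0.399 = 1.00 ≈ 1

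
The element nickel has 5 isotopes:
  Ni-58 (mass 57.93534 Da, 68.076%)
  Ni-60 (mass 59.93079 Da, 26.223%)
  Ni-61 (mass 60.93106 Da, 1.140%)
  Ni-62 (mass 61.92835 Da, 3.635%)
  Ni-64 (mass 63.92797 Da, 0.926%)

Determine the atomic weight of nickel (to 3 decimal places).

58.693 Da

Ar = Σ fᵢ·mᵢ = 0.68076 × 57.93534 + 0.26223 × 59.93079 + 0.01140 × 60.93106 + 0.03635 × 61.92835 + 0.00926 × 63.92797
= 39.440062 + 15.715651 + 0.694614 + 2.251096 + 0.591973 = 58.693396 Da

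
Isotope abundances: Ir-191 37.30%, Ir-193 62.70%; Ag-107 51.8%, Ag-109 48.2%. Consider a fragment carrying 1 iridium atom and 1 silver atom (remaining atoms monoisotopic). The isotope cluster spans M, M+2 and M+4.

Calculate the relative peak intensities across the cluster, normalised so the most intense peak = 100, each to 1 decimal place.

Iridium pattern (n=1): 0.3730 : 0.6270
Silver pattern (n=1): 0.5180 : 0.4820
Convolve the two distributions (both contribute in 2-u steps):
  M: 0.3730×0.5180 = 0.193214
  M+2: 0.3730×0.4820 + 0.6270×0.5180 = 0.504572
  M+4: 0.6270×0.4820 = 0.302214
Scale to base peak (0.504572) = 100: 38.3 : 100.0 : 59.9

38.3 : 100.0 : 59.9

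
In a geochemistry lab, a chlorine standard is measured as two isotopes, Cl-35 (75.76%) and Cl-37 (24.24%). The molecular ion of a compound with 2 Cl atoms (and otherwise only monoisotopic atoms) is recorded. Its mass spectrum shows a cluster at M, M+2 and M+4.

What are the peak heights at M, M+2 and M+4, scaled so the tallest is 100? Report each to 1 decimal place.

100.0 : 64.0 : 10.2

Expanding (0.7576 + 0.2424)^2:
P(M) = 0.7576^2 = 0.573958
P(M+2) = 2 × 0.7576^1 × 0.2424^1 = 0.367284
P(M+4) = 0.2424^2 = 0.058758
The M peak is largest (0.573958); scaling to 100 gives 100.0 : 64.0 : 10.2.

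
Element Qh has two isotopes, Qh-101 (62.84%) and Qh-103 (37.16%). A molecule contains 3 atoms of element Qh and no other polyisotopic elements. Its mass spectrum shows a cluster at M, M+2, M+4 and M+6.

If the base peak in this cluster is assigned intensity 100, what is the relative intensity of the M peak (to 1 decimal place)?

56.4

Binomial terms of (0.6284 + 0.3716)^3: M 0.2481, M+2 0.4402, M+4 0.2603, M+6 0.0513 → M+2 is the base peak.
P(M+2) = C(3,1) × 0.6284^2 × 0.3716^1 = 3 × 0.39488656 × 0.3716 = 0.440220 (base)
P(M) = C(3,0) × 0.6284^3 × 0.3716^0 = 1 × 0.24814671 × 1.0000 = 0.248147
Relative intensity = 0.248147 / 0.440220 × 100 = 56.4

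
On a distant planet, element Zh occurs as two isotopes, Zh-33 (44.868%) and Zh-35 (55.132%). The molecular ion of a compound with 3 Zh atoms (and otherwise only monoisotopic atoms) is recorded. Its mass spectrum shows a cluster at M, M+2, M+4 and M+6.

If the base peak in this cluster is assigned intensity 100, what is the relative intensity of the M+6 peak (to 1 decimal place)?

41.0

Binomial terms of (0.44868 + 0.55132)^3: M 0.0903, M+2 0.3330, M+4 0.4091, M+6 0.1676 → M+4 is the base peak.
P(M+4) = C(3,2) × 0.44868^1 × 0.55132^2 = 3 × 0.44868 × 0.30395374 = 0.409134 (base)
P(M+6) = C(3,3) × 0.44868^0 × 0.55132^3 = 1 × 1.0000 × 0.16757578 = 0.167576
Relative intensity = 0.167576 / 0.409134 × 100 = 41.0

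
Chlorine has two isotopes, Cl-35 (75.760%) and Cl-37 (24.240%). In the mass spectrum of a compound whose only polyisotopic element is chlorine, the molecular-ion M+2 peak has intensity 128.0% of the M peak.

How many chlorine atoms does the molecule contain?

For n independent Cl atoms, I(M+2)/I(M) = n · (abundance Cl-37) / (abundance Cl-35) = n · 0.24240/0.75760.
n = 1.280 × 0.75760/0.24240 = 4.00 ≈ 4

4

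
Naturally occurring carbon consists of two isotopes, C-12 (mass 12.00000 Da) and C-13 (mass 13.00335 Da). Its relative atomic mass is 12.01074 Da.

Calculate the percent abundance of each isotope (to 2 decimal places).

C-12: 98.93%, C-13: 1.07%

With x = fraction of C-12 (so C-13 is 1 − x):
12.00000·x + 13.00335·(1 − x) = 12.01074
(12.00000 − 13.00335)·x = 12.01074 − 13.00335
x = -0.99261 / -1.00335 = 0.98930 → 98.93% C-12, 1.07% C-13.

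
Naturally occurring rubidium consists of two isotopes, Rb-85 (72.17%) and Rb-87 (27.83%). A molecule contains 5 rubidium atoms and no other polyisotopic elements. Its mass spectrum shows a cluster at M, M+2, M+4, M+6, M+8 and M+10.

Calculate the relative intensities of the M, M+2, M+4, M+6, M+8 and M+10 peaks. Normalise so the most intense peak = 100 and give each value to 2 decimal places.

51.86 : 100.00 : 77.12 : 29.74 : 5.73 : 0.44

Each Rb atom is independently Rb-85 (p = 0.7217) or Rb-87 (q = 0.2783); the cluster is the binomial expansion (p + q)^5.
P(M) = 0.7217^5 = 0.195787
P(M+2) = 5 × 0.7217^4 × 0.2783^1 = 0.377494
P(M+4) = 10 × 0.7217^3 × 0.2783^2 = 0.291136
P(M+6) = 10 × 0.7217^2 × 0.2783^3 = 0.112267
P(M+8) = 5 × 0.7217^1 × 0.2783^4 = 0.021646
P(M+10) = 0.2783^5 = 0.001669
The M+2 peak is largest (0.377494); scaling to 100 gives 51.86 : 100.00 : 77.12 : 29.74 : 5.73 : 0.44.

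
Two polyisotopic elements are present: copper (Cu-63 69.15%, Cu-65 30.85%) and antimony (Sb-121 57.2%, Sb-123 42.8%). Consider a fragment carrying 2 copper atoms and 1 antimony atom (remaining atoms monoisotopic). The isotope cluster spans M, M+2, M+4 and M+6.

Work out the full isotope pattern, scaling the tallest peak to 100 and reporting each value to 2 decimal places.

60.96 : 100.00 : 52.83 : 9.08

Copper pattern (n=2): 0.47817225 : 0.4266555 : 0.09517225
Antimony pattern (n=1): 0.5720 : 0.4280
Convolve the two distributions (both contribute in 2-u steps):
  M: 0.47817225×0.5720 = 0.273515
  M+2: 0.47817225×0.4280 + 0.4266555×0.5720 = 0.448705
  M+4: 0.4266555×0.4280 + 0.09517225×0.5720 = 0.237047
  M+6: 0.09517225×0.4280 = 0.040734
Scale to base peak (0.448705) = 100: 60.96 : 100.00 : 52.83 : 9.08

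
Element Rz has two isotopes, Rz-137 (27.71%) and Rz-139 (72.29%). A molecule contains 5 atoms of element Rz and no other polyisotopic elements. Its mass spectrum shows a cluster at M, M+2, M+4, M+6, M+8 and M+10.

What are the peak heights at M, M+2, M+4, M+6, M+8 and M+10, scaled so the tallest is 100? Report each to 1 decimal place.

0.4 : 5.6 : 29.4 : 76.7 : 100.0 : 52.2

Expanding (0.2771 + 0.7229)^5:
P(M) = 0.2771^5 = 0.001634
P(M+2) = 5 × 0.2771^4 × 0.7229^1 = 0.021311
P(M+4) = 10 × 0.2771^3 × 0.7229^2 = 0.111190
P(M+6) = 10 × 0.2771^2 × 0.7229^3 = 0.290073
P(M+8) = 5 × 0.2771^1 × 0.7229^4 = 0.378372
P(M+10) = 0.7229^5 = 0.197420
The M+8 peak is largest (0.378372); scaling to 100 gives 0.4 : 5.6 : 29.4 : 76.7 : 100.0 : 52.2.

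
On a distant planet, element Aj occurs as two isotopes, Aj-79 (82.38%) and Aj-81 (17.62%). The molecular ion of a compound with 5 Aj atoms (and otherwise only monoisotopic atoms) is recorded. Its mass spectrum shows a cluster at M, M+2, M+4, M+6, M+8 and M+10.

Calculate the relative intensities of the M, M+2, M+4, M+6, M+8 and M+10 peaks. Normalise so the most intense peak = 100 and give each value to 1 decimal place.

93.5 : 100.0 : 42.8 : 9.1 : 1.0 : 0.0

Expanding (0.8238 + 0.1762)^5:
P(M) = 0.8238^5 = 0.379410
P(M+2) = 5 × 0.8238^4 × 0.1762^1 = 0.405754
P(M+4) = 10 × 0.8238^3 × 0.1762^2 = 0.173571
P(M+6) = 10 × 0.8238^2 × 0.1762^3 = 0.037125
P(M+8) = 5 × 0.8238^1 × 0.1762^4 = 0.003970
P(M+10) = 0.1762^5 = 0.000170
The M+2 peak is largest (0.405754); scaling to 100 gives 93.5 : 100.0 : 42.8 : 9.1 : 1.0 : 0.0.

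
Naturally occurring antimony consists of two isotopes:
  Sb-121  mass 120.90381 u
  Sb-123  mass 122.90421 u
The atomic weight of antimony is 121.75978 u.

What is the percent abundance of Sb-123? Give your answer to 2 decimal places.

42.79%

Let x be the fractional abundance of Sb-121; then Sb-123 has abundance 1 − x.
120.90381·x + 122.90421·(1 − x) = 121.75978
(120.90381 − 122.90421)·x = 121.75978 − 122.90421
x = -1.14443 / -2.00040 = 0.57210 → 57.21% Sb-121, 42.79% Sb-123.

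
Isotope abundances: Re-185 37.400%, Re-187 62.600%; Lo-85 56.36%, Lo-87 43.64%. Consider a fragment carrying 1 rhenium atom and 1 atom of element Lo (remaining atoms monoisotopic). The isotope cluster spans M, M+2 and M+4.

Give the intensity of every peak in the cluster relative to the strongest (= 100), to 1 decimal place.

Rhenium pattern (n=1): 0.3740 : 0.6260
Element Lo pattern (n=1): 0.5636 : 0.4364
Convolve the two distributions (both contribute in 2-u steps):
  M: 0.3740×0.5636 = 0.210786
  M+2: 0.3740×0.4364 + 0.6260×0.5636 = 0.516027
  M+4: 0.6260×0.4364 = 0.273186
Scale to base peak (0.516027) = 100: 40.8 : 100.0 : 52.9

40.8 : 100.0 : 52.9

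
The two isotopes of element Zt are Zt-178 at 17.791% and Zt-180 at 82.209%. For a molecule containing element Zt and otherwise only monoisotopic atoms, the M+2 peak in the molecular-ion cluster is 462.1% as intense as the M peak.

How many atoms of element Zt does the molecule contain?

1

The M+2/M ratio from n Zt atoms is n · q/p = n · 0.82209/0.17791.
n = 4.621 × 0.17791/0.82209 = 1.00 ≈ 1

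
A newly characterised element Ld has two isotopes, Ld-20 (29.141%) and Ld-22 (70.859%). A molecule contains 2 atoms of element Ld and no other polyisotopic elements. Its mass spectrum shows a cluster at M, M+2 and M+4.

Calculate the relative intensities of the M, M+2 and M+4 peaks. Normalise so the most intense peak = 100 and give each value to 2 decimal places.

Expanding (0.29141 + 0.70859)^2:
P(M) = 0.29141^2 = 0.084920
P(M+2) = 2 × 0.29141^1 × 0.70859^1 = 0.412980
P(M+4) = 0.70859^2 = 0.502100
The M+4 peak is largest (0.502100); scaling to 100 gives 16.91 : 82.25 : 100.00.

16.91 : 82.25 : 100.00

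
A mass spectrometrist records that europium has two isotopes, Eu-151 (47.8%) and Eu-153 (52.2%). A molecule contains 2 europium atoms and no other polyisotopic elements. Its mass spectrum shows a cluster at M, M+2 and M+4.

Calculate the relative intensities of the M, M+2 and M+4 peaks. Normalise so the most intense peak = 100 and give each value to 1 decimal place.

Each Eu atom is independently Eu-151 (p = 0.478) or Eu-153 (q = 0.522); the cluster is the binomial expansion (p + q)^2.
P(M) = 0.478^2 = 0.228484
P(M+2) = 2 × 0.478^1 × 0.522^1 = 0.499032
P(M+4) = 0.522^2 = 0.272484
The M+2 peak is largest (0.499032); scaling to 100 gives 45.8 : 100.0 : 54.6.

45.8 : 100.0 : 54.6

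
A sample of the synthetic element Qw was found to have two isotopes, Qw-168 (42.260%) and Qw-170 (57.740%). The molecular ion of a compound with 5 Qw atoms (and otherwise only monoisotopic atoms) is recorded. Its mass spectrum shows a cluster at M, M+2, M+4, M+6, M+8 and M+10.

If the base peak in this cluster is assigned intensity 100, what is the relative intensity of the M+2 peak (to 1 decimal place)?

Term probabilities: M 0.0135, M+2 0.0921, M+4 0.2516, M+6 0.3438, M+8 0.2349, M+10 0.0642. Base peak = M+6.
P(M+6) = C(5,3) × 0.42260^2 × 0.57740^3 = 10 × 0.17859076 × 0.19249982 = 0.343787 (base)
P(M+2) = C(5,1) × 0.42260^4 × 0.57740^1 = 5 × 0.03189466 × 0.5774 = 0.092080
Relative intensity = 0.092080 / 0.343787 × 100 = 26.8

26.8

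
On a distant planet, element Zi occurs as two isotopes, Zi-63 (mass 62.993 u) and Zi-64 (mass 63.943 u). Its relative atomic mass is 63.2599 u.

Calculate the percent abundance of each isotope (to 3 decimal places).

With x = fraction of Zi-63 (so Zi-64 is 1 − x):
62.993·x + 63.943·(1 − x) = 63.2599
(62.993 − 63.943)·x = 63.2599 − 63.943
x = -0.6831 / -0.950 = 0.71905 → 71.905% Zi-63, 28.095% Zi-64.

Zi-63: 71.905%, Zi-64: 28.095%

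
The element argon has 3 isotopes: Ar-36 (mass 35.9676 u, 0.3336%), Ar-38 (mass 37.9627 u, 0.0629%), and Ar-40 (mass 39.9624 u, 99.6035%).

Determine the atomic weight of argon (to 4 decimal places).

39.9478 u

Weight each isotope mass by its fractional abundance: 0.003336 × 35.9676 + 0.000629 × 37.9627 + 0.996035 × 39.9624
= 0.11999 + 0.02388 + 39.80395 = 39.94782 u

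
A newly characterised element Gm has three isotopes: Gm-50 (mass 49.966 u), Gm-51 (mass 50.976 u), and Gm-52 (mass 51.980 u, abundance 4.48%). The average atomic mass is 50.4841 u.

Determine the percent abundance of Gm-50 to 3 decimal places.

53.156%

The remaining 95.52% is split between Gm-50 (fraction x) and Gm-51 (fraction 0.9552 − x).
Substituting: 49.966x + 50.976(0.9552 − x) = 48.155396
(49.966 − 50.976)x = -0.5368792  ⇒  x = 0.53156, y = 0.42364
Gm-50: 53.156%, Gm-51: 42.364%.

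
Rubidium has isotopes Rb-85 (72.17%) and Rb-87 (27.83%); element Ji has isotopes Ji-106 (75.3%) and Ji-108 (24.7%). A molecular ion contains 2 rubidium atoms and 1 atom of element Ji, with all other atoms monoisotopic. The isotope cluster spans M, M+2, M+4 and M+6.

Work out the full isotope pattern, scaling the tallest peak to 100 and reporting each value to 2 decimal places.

90.97 : 100.00 : 36.54 : 4.44

Rubidium pattern (n=2): 0.52085089 : 0.40169822 : 0.07745089
Element Ji pattern (n=1): 0.7530 : 0.2470
Convolve the two distributions (both contribute in 2-u steps):
  M: 0.52085089×0.7530 = 0.392201
  M+2: 0.52085089×0.2470 + 0.40169822×0.7530 = 0.431129
  M+4: 0.40169822×0.2470 + 0.07745089×0.7530 = 0.157540
  M+6: 0.07745089×0.2470 = 0.019130
Scale to base peak (0.431129) = 100: 90.97 : 100.00 : 36.54 : 4.44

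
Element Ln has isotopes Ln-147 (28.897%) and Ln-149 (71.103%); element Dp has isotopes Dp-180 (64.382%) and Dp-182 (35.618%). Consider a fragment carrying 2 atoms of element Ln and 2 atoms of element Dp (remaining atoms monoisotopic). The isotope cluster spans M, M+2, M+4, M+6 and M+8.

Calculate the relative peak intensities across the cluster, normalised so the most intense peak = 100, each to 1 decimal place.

8.5 : 51.1 : 100.0 : 69.5 : 15.7

Element Ln pattern (n=2): 0.08350366 : 0.41093268 : 0.50556366
Element Dp pattern (n=2): 0.41450419 : 0.45863162 : 0.12686419
Convolve the two distributions (both contribute in 2-u steps):
  M: 0.08350366×0.41450419 = 0.034613
  M+2: 0.08350366×0.45863162 + 0.41093268×0.41450419 = 0.208631
  M+4: 0.08350366×0.12686419 + 0.41093268×0.45863162 + 0.50556366×0.41450419 = 0.408619
  M+6: 0.41093268×0.12686419 + 0.50556366×0.45863162 = 0.284000
  M+8: 0.50556366×0.12686419 = 0.064138
Scale to base peak (0.408619) = 100: 8.5 : 51.1 : 100.0 : 69.5 : 15.7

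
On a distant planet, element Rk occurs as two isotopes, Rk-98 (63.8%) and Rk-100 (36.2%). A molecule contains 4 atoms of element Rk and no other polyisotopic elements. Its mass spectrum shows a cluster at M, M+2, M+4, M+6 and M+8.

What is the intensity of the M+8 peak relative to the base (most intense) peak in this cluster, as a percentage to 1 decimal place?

(0.638 + 0.362)^4 gives M 0.1657, M+2 0.3760, M+4 0.3200, M+6 0.1211, M+8 0.0172; the largest is M+2.
P(M+2) = C(4,1) × 0.638^3 × 0.362^1 = 4 × 0.25969407 × 0.3620 = 0.376037 (base)
P(M+8) = C(4,4) × 0.638^0 × 0.362^4 = 1 × 1.0000 × 0.01717253 = 0.017173
Relative intensity = 0.017173 / 0.376037 × 100 = 4.6

4.6%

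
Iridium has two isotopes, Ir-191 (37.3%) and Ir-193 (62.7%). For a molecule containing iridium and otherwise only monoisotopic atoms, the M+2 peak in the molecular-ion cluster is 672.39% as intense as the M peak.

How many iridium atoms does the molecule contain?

4

For n independent Ir atoms, I(M+2)/I(M) = n · (abundance Ir-193) / (abundance Ir-191) = n · 0.627/0.373.
n = 6.7239 × 0.373/0.627 = 4.00 ≈ 4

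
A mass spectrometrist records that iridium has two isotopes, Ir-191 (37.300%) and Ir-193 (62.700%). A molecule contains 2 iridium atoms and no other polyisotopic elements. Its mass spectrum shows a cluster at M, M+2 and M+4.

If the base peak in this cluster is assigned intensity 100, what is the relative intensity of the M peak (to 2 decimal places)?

29.74

(0.37300 + 0.62700)^2 gives M 0.1391, M+2 0.4677, M+4 0.3931; the largest is M+2.
P(M+2) = C(2,1) × 0.37300^1 × 0.62700^1 = 2 × 0.3730 × 0.6270 = 0.467742 (base)
P(M) = C(2,0) × 0.37300^2 × 0.62700^0 = 1 × 0.139129 × 1.0000 = 0.139129
Relative intensity = 0.139129 / 0.467742 × 100 = 29.74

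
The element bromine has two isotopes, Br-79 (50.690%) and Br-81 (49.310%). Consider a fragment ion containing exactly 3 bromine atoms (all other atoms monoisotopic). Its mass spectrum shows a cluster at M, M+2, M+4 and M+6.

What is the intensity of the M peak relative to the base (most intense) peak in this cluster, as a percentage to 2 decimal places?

(0.50690 + 0.49310)^3 gives M 0.1302, M+2 0.3801, M+4 0.3698, M+6 0.1199; the largest is M+2.
P(M+2) = C(3,1) × 0.50690^2 × 0.49310^1 = 3 × 0.25694761 × 0.4931 = 0.380103 (base)
P(M) = C(3,0) × 0.50690^3 × 0.49310^0 = 1 × 0.13024674 × 1.0000 = 0.130247
Relative intensity = 0.130247 / 0.380103 × 100 = 34.27

34.27%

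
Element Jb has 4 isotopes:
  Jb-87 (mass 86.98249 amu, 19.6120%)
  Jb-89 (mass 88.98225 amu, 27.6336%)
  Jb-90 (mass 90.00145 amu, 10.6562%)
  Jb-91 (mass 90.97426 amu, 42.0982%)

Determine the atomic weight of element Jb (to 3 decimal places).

89.537 amu

The abundance-weighted mean is 0.196120 × 86.98249 + 0.276336 × 88.98225 + 0.106562 × 90.00145 + 0.420982 × 90.97426
= 17.059006 + 24.588999 + 9.590735 + 38.298526 = 89.537266 amu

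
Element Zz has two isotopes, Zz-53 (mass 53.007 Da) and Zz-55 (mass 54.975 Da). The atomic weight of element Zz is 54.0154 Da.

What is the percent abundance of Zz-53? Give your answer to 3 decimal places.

Writing the weighted mean with unknown fraction x of Zz-53:
53.007·x + 54.975·(1 − x) = 54.0154
(53.007 − 54.975)·x = 54.0154 − 54.975
x = -0.9596 / -1.968 = 0.48760 → 48.760% Zz-53, 51.240% Zz-55.

48.760%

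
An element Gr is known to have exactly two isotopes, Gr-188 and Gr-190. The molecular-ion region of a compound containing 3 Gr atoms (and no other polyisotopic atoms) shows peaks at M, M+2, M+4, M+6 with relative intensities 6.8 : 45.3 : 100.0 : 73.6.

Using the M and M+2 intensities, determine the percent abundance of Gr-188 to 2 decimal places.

31.05%

If p is the fraction of Gr that is Gr-188, then I(M+2)/I(M) = [C(3,1)·p^2·(1−p)] / p^3 = 3·(1−p)/p = 45.3/6.8 = 6.6618
(1−p)/p = 6.6618/3 = 2.2206  ⇒  p = 1/(1 + 2.2206) = 0.3105
Gr-188: 31.05%, Gr-190: 68.95%.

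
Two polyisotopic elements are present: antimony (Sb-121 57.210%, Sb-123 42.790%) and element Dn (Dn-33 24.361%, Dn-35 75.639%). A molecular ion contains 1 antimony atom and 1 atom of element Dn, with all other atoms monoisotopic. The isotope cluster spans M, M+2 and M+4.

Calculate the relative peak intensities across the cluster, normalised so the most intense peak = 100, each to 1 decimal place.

Antimony pattern (n=1): 0.5721 : 0.4279
Element Dn pattern (n=1): 0.24361 : 0.75639
Convolve the two distributions (both contribute in 2-u steps):
  M: 0.5721×0.24361 = 0.139369
  M+2: 0.5721×0.75639 + 0.4279×0.24361 = 0.536971
  M+4: 0.4279×0.75639 = 0.323659
Scale to base peak (0.536971) = 100: 26.0 : 100.0 : 60.3

26.0 : 100.0 : 60.3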